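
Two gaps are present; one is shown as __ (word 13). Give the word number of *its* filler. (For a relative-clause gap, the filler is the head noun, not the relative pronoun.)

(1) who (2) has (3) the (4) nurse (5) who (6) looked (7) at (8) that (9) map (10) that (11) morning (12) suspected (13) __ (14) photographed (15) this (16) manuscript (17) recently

The marked gap is the subject of "photographed".
Its filler is the fronted wh-phrase "who", at word 1.
(The other dependency links word 4 to a gap after word 5.)

1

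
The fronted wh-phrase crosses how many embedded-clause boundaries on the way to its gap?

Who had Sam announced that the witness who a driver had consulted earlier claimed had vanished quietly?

2

"who" is extracted from the subject of "vanished".
Boundaries crossed, outermost first: [that], [Ø] — 2 in total.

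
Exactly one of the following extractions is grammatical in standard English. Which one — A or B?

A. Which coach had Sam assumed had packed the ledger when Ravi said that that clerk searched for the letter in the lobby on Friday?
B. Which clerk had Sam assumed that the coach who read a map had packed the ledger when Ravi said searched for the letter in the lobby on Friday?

In B, the wh-phrase is extracted from inside an adjunct island (introduced by "when"), which blocks movement.
In A, the extraction path crosses only that-complement boundaries, which are transparent.
So A is grammatical.

A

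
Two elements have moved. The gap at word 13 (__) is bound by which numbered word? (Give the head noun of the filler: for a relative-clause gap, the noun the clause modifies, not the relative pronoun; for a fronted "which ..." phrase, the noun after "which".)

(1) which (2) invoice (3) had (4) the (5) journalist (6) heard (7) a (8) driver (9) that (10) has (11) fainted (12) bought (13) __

2

The marked gap is the direct object of "bought".
Its filler is the fronted wh-phrase "which invoice", at word 2.
(The other dependency links word 8 to a gap after word 9.)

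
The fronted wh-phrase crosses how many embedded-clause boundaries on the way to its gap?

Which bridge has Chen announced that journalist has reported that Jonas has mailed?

2

"which bridge" is extracted from the object of "mailed".
Boundaries crossed, outermost first: [Ø], [that] — 2 in total.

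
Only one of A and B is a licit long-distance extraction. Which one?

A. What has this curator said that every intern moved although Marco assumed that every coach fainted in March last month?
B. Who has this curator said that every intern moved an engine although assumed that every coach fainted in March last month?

In B, the wh-phrase is extracted from inside an adjunct island (introduced by "although"), which blocks movement.
In A, the extraction path crosses only that-complement boundaries, which are transparent.
So A is grammatical.

A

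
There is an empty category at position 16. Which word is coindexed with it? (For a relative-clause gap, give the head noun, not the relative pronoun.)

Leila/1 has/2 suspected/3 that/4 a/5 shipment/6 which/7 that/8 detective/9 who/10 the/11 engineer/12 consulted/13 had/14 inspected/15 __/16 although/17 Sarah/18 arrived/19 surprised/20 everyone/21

The gap at 16 is the object of "inspected", inside a relative clause.
The relative pronoun is "which" (word 7); it is bound by the head noun immediately before it.
Its filler is the head noun "shipment", at word 6.

6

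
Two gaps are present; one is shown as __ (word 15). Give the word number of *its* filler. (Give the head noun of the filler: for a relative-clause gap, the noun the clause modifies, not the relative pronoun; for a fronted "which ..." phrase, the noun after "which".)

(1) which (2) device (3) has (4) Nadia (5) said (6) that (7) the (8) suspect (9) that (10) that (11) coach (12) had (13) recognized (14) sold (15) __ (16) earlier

The marked gap is the direct object of "sold".
Its filler is the fronted wh-phrase "which device", at word 2.
(The other dependency links word 8 to a gap after word 13.)

2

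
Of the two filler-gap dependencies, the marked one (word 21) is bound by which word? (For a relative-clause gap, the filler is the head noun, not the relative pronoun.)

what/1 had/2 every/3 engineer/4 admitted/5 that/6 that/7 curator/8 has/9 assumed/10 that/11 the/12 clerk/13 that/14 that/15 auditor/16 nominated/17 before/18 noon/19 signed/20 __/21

The marked gap is the direct object of "signed".
Its filler is the fronted wh-phrase "what", at word 1.
(The other dependency links word 13 to a gap after word 17.)

1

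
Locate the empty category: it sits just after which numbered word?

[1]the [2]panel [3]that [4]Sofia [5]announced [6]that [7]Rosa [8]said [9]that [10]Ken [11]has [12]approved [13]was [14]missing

12

The displaced element is "the panel" (word 2).
It is linked across 2 clause boundaries (that → that).
It functions as the direct object of "approved", so the gap sits immediately after word 12 ("approved").
Base order: Sofia announced that Rosa said that Ken has approved the panel.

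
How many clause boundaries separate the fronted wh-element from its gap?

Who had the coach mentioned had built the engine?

1

"who" is extracted from the subject of "built".
Boundaries crossed, outermost first: [Ø] — 1 in total.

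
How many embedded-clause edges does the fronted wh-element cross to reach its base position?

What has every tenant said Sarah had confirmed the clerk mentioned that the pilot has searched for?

3

"what" is extracted from the PP object of "searched".
Boundaries crossed, outermost first: [Ø], [Ø], [that] — 3 in total.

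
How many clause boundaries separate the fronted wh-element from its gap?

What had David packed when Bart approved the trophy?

"what" originates inside the matrix clause — no clause boundary is crossed.

0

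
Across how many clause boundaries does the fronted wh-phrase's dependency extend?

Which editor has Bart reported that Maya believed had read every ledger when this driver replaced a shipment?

"which editor" is extracted from the subject of "read".
Boundaries crossed, outermost first: [that], [Ø] — 2 in total.

2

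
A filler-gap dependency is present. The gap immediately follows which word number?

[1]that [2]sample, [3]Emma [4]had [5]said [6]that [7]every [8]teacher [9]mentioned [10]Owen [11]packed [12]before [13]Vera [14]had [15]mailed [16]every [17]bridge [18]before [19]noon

11

The displaced element is "that sample" (word 2).
It is linked across 2 clause boundaries (that → Ø).
It functions as the direct object of "packed", so the gap sits immediately after word 11 ("packed").
Base order: Emma had said that every teacher mentioned Owen packed that sample before Vera had mailed every bridge before noon.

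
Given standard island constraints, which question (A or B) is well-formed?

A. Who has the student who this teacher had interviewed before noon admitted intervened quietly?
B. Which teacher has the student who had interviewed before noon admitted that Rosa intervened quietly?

In B, the wh-phrase is extracted from inside a complex-NP island (relative clause) (introduced by "who"), which blocks movement.
In A, the extraction path crosses only that-complement boundaries, which are transparent.
So A is grammatical.

A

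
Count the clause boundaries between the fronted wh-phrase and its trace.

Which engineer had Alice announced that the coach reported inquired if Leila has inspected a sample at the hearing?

2

"which engineer" is extracted from the subject of "inquired".
Boundaries crossed, outermost first: [that], [Ø] — 2 in total.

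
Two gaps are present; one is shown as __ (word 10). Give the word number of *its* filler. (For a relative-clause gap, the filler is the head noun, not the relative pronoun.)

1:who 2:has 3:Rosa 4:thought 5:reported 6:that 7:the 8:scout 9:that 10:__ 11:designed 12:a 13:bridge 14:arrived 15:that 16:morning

8

The marked gap is inside the relative clause, the subject of "designed".
Its filler is the head noun "scout" (via "that"), at word 8.
(The other dependency links word 1 to a gap after word 4.)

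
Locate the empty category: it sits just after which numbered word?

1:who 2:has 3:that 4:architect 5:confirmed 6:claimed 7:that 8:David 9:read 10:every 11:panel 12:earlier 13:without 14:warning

5

The displaced element is "who" (word 1).
It is linked across 1 clause boundary (Ø).
It functions as the subject of "claimed", so the gap sits immediately after word 5 ("confirmed").
Base order: That architect has confirmed who claimed that David read every panel earlier without warning.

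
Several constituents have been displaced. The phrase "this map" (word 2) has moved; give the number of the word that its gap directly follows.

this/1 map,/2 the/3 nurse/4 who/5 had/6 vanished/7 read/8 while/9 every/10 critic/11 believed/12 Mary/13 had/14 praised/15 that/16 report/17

8

The displaced element is "this map" (word 2).
It functions as the direct object of "read", so the gap sits immediately after word 8 ("read").
Base order: The nurse who had vanished read this map while every critic believed Mary had praised that report.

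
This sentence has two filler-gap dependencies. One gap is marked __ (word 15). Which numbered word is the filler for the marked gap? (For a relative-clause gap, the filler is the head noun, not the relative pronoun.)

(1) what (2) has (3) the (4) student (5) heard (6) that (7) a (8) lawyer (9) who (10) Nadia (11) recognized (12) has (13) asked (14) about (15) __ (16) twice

The marked gap is the object of the preposition "about" of "asked".
Its filler is the fronted wh-phrase "what", at word 1.
(The other dependency links word 8 to a gap after word 11.)

1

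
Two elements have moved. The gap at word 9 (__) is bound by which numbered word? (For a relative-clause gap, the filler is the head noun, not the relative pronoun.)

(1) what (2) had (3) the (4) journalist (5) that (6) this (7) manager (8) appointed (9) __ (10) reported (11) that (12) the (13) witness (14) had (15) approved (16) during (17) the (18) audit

The marked gap is inside the relative clause, the direct object of "appointed".
Its filler is the head noun "journalist" (via "that"), at word 4.
(The other dependency links word 1 to a gap after word 15.)

4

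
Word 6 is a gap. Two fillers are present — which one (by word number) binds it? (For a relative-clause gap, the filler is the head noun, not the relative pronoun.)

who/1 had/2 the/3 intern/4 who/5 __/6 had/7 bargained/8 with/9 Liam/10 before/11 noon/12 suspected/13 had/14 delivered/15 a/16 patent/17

4

The marked gap is inside the relative clause, the subject of "bargained".
Its filler is the head noun "intern" (via "who"), at word 4.
(The other dependency links word 1 to a gap after word 13.)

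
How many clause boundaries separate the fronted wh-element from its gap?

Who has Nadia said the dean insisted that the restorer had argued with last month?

"who" is extracted from the PP object of "argued".
Boundaries crossed, outermost first: [Ø], [that] — 2 in total.

2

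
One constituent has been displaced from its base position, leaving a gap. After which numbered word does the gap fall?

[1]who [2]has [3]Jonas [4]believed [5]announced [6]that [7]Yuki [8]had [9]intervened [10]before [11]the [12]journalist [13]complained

4

The displaced element is "who" (word 1).
It is linked across 1 clause boundary (Ø).
It functions as the subject of "announced", so the gap sits immediately after word 4 ("believed").
Base order: Jonas has believed that who announced that Yuki had intervened before the journalist complained.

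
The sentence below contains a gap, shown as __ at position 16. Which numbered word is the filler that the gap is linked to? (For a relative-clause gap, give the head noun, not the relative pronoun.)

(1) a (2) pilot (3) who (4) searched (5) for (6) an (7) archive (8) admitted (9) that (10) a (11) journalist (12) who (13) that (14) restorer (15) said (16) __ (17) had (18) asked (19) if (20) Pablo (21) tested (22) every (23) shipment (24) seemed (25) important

11

The gap at 16 is the subject of "asked", inside a relative clause.
The relative pronoun is "who" (word 12); it is bound by the head noun immediately before it.
Its filler is the head noun "journalist", at word 11.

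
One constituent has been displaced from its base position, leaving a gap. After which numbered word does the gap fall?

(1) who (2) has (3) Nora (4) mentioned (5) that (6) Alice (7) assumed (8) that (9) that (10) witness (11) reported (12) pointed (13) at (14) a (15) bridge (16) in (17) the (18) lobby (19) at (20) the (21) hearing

11

The displaced element is "who" (word 1).
It is linked across 3 clause boundaries (that → that → Ø).
It functions as the subject of "pointed", so the gap sits immediately after word 11 ("reported").
Base order: Nora has mentioned that Alice assumed that that witness reported that who pointed at a bridge in the lobby at the hearing.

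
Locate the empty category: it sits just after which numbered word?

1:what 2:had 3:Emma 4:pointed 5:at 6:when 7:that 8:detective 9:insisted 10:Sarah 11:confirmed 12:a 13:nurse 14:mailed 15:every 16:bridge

The displaced element is "what" (word 1).
It functions as the object of the preposition "at" of "pointed", so the gap sits immediately after word 5 ("at").
Base order: Emma had pointed at what when that detective insisted Sarah confirmed a nurse mailed every bridge.

5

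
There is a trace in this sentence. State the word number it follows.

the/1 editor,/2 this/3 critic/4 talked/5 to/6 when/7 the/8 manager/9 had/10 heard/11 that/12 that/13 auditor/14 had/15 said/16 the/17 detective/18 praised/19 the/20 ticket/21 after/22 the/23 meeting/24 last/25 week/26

The displaced element is "the editor" (word 2).
It functions as the object of the preposition "to" of "talked", so the gap sits immediately after word 6 ("to").
Base order: This critic talked to the editor when the manager had heard that that auditor had said the detective praised the ticket after the meeting last week.

6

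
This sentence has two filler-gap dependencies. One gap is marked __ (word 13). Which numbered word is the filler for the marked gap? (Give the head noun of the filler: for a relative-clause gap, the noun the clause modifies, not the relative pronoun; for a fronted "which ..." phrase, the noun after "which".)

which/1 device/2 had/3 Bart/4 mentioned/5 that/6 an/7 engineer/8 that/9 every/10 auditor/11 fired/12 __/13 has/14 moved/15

8

The marked gap is inside the relative clause, the direct object of "fired".
Its filler is the head noun "engineer" (via "that"), at word 8.
(The other dependency links word 2 to a gap after word 15.)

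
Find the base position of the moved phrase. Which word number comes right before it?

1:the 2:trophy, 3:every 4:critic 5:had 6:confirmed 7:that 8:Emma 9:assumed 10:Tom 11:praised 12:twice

The displaced element is "the trophy" (word 2).
It is linked across 2 clause boundaries (that → Ø).
It functions as the direct object of "praised", so the gap sits immediately after word 11 ("praised").
Base order: Every critic had confirmed that Emma assumed Tom praised the trophy twice.

11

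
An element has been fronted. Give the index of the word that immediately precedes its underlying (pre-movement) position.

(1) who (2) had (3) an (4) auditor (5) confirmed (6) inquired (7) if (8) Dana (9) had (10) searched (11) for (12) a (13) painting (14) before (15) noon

The displaced element is "who" (word 1).
It is linked across 1 clause boundary (Ø).
It functions as the subject of "inquired", so the gap sits immediately after word 5 ("confirmed").
Base order: An auditor had confirmed that who inquired if Dana had searched for a painting before noon.

5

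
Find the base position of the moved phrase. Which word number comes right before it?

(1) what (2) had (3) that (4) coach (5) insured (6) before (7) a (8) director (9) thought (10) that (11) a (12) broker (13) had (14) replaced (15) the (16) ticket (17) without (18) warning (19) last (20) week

The displaced element is "what" (word 1).
It functions as the direct object of "insured", so the gap sits immediately after word 5 ("insured").
Base order: That coach had insured what before a director thought that a broker had replaced the ticket without warning last week.

5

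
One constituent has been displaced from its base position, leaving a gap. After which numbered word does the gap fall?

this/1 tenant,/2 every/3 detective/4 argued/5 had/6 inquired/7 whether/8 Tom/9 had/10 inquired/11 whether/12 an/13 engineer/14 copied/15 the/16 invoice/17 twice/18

The displaced element is "this tenant" (word 2).
It is linked across 1 clause boundary (Ø).
It functions as the subject of "inquired", so the gap sits immediately after word 5 ("argued").
Base order: Every detective argued this tenant had inquired whether Tom had inquired whether an engineer copied the invoice twice.

5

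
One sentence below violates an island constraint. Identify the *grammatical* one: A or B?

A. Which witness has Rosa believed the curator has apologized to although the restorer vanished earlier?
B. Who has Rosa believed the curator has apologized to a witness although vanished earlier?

In B, the wh-phrase is extracted from inside an adjunct island (introduced by "although"), which blocks movement.
In A, the extraction path crosses only that-complement boundaries, which are transparent.
So A is grammatical.

A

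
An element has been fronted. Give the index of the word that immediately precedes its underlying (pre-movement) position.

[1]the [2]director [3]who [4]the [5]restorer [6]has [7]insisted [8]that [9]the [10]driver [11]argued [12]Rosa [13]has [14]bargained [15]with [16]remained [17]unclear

The displaced element is "the director" (word 2).
It is linked across 2 clause boundaries (that → Ø).
It functions as the object of the preposition "with" of "bargained", so the gap sits immediately after word 15 ("with").
Base order: The restorer has insisted that the driver argued Rosa has bargained with the director.

15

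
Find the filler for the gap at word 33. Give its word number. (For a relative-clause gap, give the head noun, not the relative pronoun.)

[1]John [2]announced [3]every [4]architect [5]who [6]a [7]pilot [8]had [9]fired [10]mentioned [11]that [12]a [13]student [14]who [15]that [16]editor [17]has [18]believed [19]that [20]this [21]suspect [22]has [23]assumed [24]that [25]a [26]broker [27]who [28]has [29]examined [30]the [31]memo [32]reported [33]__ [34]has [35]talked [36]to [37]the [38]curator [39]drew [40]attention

The gap at 33 is the subject of "talked", inside a relative clause.
The relative pronoun is "who" (word 14); it is bound by the head noun immediately before it.
Its filler is the head noun "student", at word 13.

13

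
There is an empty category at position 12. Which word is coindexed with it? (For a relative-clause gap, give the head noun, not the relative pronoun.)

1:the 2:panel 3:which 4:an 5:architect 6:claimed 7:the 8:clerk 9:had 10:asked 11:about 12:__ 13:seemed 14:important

The gap at 12 is the prepositional object of "asked", inside a relative clause.
The relative pronoun is "which" (word 3); it is bound by the head noun immediately before it.
Its filler is the head noun "panel", at word 2.

2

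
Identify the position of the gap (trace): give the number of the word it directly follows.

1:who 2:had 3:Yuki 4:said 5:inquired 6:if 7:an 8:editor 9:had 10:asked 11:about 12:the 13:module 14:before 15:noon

4

The displaced element is "who" (word 1).
It is linked across 1 clause boundary (Ø).
It functions as the subject of "inquired", so the gap sits immediately after word 4 ("said").
Base order: Yuki had said that who inquired if an editor had asked about the module before noon.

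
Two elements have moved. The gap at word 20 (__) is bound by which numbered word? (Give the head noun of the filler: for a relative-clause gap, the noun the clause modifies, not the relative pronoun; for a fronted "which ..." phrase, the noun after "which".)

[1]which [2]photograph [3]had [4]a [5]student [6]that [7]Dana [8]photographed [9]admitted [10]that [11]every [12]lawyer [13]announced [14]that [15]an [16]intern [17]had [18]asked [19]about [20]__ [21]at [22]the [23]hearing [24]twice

2

The marked gap is the object of the preposition "about" of "asked".
Its filler is the fronted wh-phrase "which photograph", at word 2.
(The other dependency links word 5 to a gap after word 8.)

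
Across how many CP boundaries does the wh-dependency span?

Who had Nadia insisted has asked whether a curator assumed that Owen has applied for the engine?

1

"who" is extracted from the subject of "asked".
Boundaries crossed, outermost first: [Ø] — 1 in total.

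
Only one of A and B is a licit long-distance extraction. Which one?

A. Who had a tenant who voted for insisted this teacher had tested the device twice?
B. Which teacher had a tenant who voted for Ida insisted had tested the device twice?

In A, the wh-phrase is extracted from inside a complex-NP island (relative clause) (introduced by "who"), which blocks movement.
In B, the extraction path crosses only that-complement boundaries, which are transparent.
So B is grammatical.

B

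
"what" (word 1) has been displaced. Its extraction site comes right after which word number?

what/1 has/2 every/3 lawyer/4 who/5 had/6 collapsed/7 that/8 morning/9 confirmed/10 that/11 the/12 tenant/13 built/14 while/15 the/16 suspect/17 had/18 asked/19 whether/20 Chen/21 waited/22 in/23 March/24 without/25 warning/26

The displaced element is "what" (word 1).
It is linked across 1 clause boundary (that).
It functions as the direct object of "built", so the gap sits immediately after word 14 ("built").
Base order: Every lawyer who had collapsed that morning has confirmed that the tenant built what while the suspect had asked whether Chen waited in March without warning.

14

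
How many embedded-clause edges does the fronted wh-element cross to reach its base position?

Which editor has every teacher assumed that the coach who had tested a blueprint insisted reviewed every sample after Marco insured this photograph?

"which editor" is extracted from the subject of "reviewed".
Boundaries crossed, outermost first: [that], [Ø] — 2 in total.

2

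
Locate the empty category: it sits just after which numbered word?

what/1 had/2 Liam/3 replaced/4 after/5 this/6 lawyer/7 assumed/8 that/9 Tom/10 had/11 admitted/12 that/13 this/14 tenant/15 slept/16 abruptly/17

4

The displaced element is "what" (word 1).
It functions as the direct object of "replaced", so the gap sits immediately after word 4 ("replaced").
Base order: Liam had replaced what after this lawyer assumed that Tom had admitted that this tenant slept abruptly.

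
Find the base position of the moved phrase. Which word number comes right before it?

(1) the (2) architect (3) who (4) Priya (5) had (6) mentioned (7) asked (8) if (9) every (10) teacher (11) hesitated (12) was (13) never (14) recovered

6

The displaced element is "the architect" (word 2).
It is linked across 1 clause boundary (Ø).
It functions as the subject of "asked", so the gap sits immediately after word 6 ("mentioned").
Base order: Priya had mentioned that the architect asked if every teacher hesitated.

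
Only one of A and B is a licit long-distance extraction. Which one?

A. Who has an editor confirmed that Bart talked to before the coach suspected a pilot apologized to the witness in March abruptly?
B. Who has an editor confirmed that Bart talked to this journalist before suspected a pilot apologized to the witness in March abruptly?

In B, the wh-phrase is extracted from inside an adjunct island (introduced by "before"), which blocks movement.
In A, the extraction path crosses only that-complement boundaries, which are transparent.
So A is grammatical.

A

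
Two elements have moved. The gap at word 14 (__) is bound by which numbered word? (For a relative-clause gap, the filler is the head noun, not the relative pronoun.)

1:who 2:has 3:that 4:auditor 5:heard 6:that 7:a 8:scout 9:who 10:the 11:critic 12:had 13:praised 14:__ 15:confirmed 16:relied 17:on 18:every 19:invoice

The marked gap is inside the relative clause, the direct object of "praised".
Its filler is the head noun "scout" (via "who"), at word 8.
(The other dependency links word 1 to a gap after word 15.)

8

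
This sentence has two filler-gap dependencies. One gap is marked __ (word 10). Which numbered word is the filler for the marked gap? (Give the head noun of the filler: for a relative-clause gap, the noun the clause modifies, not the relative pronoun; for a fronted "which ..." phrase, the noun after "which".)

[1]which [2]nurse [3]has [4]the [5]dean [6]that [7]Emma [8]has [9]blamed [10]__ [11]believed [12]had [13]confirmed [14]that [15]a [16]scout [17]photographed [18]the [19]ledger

The marked gap is inside the relative clause, the direct object of "blamed".
Its filler is the head noun "dean" (via "that"), at word 5.
(The other dependency links word 2 to a gap after word 11.)

5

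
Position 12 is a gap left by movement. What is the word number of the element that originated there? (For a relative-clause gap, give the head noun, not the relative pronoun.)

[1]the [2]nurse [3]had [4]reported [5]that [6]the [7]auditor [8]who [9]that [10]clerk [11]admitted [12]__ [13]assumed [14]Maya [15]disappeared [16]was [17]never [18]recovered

The gap at 12 is the subject of "assumed", inside a relative clause.
The relative pronoun is "who" (word 8); it is bound by the head noun immediately before it.
Its filler is the head noun "auditor", at word 7.

7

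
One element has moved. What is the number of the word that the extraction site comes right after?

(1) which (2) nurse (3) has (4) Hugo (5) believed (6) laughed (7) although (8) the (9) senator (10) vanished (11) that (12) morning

5

The displaced element is "which nurse" (word 2).
It is linked across 1 clause boundary (Ø).
It functions as the subject of "laughed", so the gap sits immediately after word 5 ("believed").
Base order: Hugo has believed that which nurse laughed although the senator vanished that morning.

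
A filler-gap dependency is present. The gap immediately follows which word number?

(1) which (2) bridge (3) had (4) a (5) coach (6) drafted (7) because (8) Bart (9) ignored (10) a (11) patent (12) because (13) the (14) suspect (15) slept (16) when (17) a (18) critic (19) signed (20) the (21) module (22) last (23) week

6

The displaced element is "which bridge" (word 2).
It functions as the direct object of "drafted", so the gap sits immediately after word 6 ("drafted").
Base order: A coach had drafted which bridge because Bart ignored a patent because the suspect slept when a critic signed the module last week.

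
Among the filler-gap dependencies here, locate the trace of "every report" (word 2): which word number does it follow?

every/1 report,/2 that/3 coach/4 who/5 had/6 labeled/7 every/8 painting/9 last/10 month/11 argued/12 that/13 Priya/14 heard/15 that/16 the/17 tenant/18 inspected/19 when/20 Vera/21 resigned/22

The displaced element is "every report" (word 2).
It is linked across 2 clause boundaries (that → that).
It functions as the direct object of "inspected", so the gap sits immediately after word 19 ("inspected").
Base order: That coach who had labeled every painting last month argued that Priya heard that the tenant inspected every report when Vera resigned.

19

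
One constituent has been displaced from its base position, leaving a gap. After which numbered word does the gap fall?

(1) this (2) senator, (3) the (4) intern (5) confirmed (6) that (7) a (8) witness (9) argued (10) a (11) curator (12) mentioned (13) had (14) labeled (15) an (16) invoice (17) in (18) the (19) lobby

The displaced element is "this senator" (word 2).
It is linked across 3 clause boundaries (that → Ø → Ø).
It functions as the subject of "labeled", so the gap sits immediately after word 12 ("mentioned").
Base order: The intern confirmed that a witness argued a curator mentioned this senator had labeled an invoice in the lobby.

12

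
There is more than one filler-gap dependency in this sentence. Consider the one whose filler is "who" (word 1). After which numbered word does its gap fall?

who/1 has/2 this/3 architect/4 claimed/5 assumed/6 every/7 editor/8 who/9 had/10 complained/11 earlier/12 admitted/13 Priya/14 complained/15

The displaced element is "who" (word 1).
It is linked across 1 clause boundary (Ø).
It functions as the subject of "assumed", so the gap sits immediately after word 5 ("claimed").
Base order: This architect has claimed that who assumed every editor who had complained earlier admitted Priya complained.

5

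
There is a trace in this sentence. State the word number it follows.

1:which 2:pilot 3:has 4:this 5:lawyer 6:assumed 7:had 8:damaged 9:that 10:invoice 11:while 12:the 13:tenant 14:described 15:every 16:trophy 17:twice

The displaced element is "which pilot" (word 2).
It is linked across 1 clause boundary (Ø).
It functions as the subject of "damaged", so the gap sits immediately after word 6 ("assumed").
Base order: This lawyer has assumed which pilot had damaged that invoice while the tenant described every trophy twice.

6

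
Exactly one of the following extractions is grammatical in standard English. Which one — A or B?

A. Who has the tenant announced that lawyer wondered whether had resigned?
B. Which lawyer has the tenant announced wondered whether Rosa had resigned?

B

In A, the wh-phrase is extracted from inside a wh-island (introduced by "whether"), which blocks movement.
In B, the extraction path crosses only that-complement boundaries, which are transparent.
So B is grammatical.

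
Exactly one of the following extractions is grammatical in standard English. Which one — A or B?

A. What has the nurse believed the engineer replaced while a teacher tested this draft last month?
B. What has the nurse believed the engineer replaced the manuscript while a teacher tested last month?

In B, the wh-phrase is extracted from inside an adjunct island (introduced by "while"), which blocks movement.
In A, the extraction path crosses only that-complement boundaries, which are transparent.
So A is grammatical.

A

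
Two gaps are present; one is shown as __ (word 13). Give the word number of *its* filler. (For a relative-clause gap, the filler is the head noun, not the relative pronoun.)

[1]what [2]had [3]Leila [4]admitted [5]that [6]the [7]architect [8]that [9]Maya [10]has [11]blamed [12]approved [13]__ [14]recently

1

The marked gap is the direct object of "approved".
Its filler is the fronted wh-phrase "what", at word 1.
(The other dependency links word 7 to a gap after word 11.)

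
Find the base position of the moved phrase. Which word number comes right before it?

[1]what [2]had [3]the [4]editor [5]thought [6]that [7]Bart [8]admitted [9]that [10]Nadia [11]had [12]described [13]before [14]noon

12

The displaced element is "what" (word 1).
It is linked across 2 clause boundaries (that → that).
It functions as the direct object of "described", so the gap sits immediately after word 12 ("described").
Base order: The editor had thought that Bart admitted that Nadia had described what before noon.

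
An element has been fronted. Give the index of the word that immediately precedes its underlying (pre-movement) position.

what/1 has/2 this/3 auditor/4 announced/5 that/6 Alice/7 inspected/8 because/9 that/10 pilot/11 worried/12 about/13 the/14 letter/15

8

The displaced element is "what" (word 1).
It is linked across 1 clause boundary (that).
It functions as the direct object of "inspected", so the gap sits immediately after word 8 ("inspected").
Base order: This auditor has announced that Alice inspected what because that pilot worried about the letter.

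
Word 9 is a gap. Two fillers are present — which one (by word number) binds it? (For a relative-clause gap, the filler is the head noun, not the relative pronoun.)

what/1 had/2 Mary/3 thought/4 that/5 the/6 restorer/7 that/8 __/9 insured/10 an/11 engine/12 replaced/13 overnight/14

7

The marked gap is inside the relative clause, the subject of "insured".
Its filler is the head noun "restorer" (via "that"), at word 7.
(The other dependency links word 1 to a gap after word 13.)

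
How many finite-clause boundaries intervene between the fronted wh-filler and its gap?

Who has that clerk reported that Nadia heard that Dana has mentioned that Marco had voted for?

3

"who" is extracted from the PP object of "voted".
Boundaries crossed, outermost first: [that], [that], [that] — 3 in total.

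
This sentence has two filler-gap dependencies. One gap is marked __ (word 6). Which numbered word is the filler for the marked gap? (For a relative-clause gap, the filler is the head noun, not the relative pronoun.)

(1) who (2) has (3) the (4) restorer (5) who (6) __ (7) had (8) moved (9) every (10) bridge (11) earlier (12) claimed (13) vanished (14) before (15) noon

4

The marked gap is inside the relative clause, the subject of "moved".
Its filler is the head noun "restorer" (via "who"), at word 4.
(The other dependency links word 1 to a gap after word 12.)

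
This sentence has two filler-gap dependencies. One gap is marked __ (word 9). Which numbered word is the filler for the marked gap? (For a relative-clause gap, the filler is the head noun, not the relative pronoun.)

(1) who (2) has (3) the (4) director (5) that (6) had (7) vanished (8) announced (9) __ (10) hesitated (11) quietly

The marked gap is the subject of "hesitated".
Its filler is the fronted wh-phrase "who", at word 1.
(The other dependency links word 4 to a gap after word 5.)

1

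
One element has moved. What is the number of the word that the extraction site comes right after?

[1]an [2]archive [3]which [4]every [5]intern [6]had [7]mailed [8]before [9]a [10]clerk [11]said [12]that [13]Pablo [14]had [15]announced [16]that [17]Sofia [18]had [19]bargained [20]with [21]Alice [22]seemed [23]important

7

The displaced element is "an archive" (word 2).
It functions as the direct object of "mailed", so the gap sits immediately after word 7 ("mailed").
Base order: Every intern had mailed an archive before a clerk said that Pablo had announced that Sofia had bargained with Alice.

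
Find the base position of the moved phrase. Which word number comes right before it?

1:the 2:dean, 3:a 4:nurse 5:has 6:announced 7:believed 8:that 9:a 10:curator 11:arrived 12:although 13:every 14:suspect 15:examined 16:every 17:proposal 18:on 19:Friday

6

The displaced element is "the dean" (word 2).
It is linked across 1 clause boundary (Ø).
It functions as the subject of "believed", so the gap sits immediately after word 6 ("announced").
Base order: A nurse has announced that the dean believed that a curator arrived although every suspect examined every proposal on Friday.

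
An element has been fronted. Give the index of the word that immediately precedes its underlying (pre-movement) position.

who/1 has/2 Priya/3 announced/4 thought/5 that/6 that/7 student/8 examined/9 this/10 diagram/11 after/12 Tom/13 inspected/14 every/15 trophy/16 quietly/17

The displaced element is "who" (word 1).
It is linked across 1 clause boundary (Ø).
It functions as the subject of "thought", so the gap sits immediately after word 4 ("announced").
Base order: Priya has announced who thought that that student examined this diagram after Tom inspected every trophy quietly.

4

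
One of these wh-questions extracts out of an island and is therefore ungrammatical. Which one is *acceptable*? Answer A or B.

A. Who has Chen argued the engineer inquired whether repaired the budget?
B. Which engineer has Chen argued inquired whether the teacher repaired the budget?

B

In A, the wh-phrase is extracted from inside a wh-island (introduced by "whether"), which blocks movement.
In B, the extraction path crosses only that-complement boundaries, which are transparent.
So B is grammatical.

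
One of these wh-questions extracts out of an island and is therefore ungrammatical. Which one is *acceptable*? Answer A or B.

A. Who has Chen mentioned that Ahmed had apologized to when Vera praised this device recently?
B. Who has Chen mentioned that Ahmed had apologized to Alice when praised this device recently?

A

In B, the wh-phrase is extracted from inside an adjunct island (introduced by "when"), which blocks movement.
In A, the extraction path crosses only that-complement boundaries, which are transparent.
So A is grammatical.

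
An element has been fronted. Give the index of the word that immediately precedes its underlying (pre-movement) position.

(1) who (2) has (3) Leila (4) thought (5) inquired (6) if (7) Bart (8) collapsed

The displaced element is "who" (word 1).
It is linked across 1 clause boundary (Ø).
It functions as the subject of "inquired", so the gap sits immediately after word 4 ("thought").
Base order: Leila has thought who inquired if Bart collapsed.

4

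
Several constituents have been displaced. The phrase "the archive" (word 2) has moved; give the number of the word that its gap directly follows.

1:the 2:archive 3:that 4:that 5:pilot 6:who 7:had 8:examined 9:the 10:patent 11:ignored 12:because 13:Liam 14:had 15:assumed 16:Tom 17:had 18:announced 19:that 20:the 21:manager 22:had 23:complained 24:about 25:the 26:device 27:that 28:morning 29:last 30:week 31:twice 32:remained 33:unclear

11

The displaced element is "the archive" (word 2).
It functions as the direct object of "ignored", so the gap sits immediately after word 11 ("ignored").
Base order: That pilot who had examined the patent ignored the archive because Liam had assumed Tom had announced that the manager had complained about the device that morning last week twice.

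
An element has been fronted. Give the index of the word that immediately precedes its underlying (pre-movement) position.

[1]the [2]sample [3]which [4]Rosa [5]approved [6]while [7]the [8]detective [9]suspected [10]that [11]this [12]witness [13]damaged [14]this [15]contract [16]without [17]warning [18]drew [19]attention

The displaced element is "the sample" (word 2).
It functions as the direct object of "approved", so the gap sits immediately after word 5 ("approved").
Base order: Rosa approved the sample while the detective suspected that this witness damaged this contract without warning.

5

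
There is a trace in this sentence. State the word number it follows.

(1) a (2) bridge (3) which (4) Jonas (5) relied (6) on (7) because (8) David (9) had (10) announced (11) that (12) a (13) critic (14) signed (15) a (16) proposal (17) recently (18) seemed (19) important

The displaced element is "a bridge" (word 2).
It functions as the object of the preposition "on" of "relied", so the gap sits immediately after word 6 ("on").
Base order: Jonas relied on a bridge because David had announced that a critic signed a proposal recently.

6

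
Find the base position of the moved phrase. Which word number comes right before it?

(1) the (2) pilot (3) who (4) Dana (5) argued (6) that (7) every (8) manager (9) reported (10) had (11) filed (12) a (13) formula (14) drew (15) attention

The displaced element is "the pilot" (word 2).
It is linked across 2 clause boundaries (that → Ø).
It functions as the subject of "filed", so the gap sits immediately after word 9 ("reported").
Base order: Dana argued that every manager reported the pilot had filed a formula.

9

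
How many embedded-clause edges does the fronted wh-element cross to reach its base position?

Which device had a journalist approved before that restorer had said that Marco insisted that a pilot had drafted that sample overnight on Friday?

0

"which device" originates inside the matrix clause — no clause boundary is crossed.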